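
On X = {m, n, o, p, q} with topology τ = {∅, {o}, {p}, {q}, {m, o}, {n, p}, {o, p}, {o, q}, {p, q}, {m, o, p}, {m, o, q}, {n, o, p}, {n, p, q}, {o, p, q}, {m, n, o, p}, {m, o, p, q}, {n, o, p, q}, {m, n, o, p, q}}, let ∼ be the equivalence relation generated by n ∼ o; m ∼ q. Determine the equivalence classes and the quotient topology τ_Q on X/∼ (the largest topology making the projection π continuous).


X/∼ = {[m=q], [n=o], [p]}; |τ_Q| = 4.

Equivalence classes: [m=q], [n=o], [p].
Quotient map π: X → X/∼ sends m ↦ [m=q], n ↦ [n=o], o ↦ [n=o], p ↦ [p], q ↦ [m=q].
For each subset V ⊆ X/∼, compute π^{-1}(V) ⊆ X and check whether π^{-1}(V) ∈ τ. V is open in τ_Q iff π^{-1}(V) ∈ τ.
  V = {}: π^{-1}(V) = ∅ ∈ τ ✓.
  V = {[m=q]}: π^{-1}(V) = {m, q} ∉ τ ✗.
  V = {[n=o]}: π^{-1}(V) = {n, o} ∉ τ ✗.
  V = {[m=q], [n=o]}: π^{-1}(V) = {m, n, o, q} ∉ τ ✗.
  V = {[p]}: π^{-1}(V) = {p} ∈ τ ✓.
  V = {[m=q], [p]}: π^{-1}(V) = {m, p, q} ∉ τ ✗.
  V = {[n=o], [p]}: π^{-1}(V) = {n, o, p} ∈ τ ✓.
  V = {[m=q], [n=o], [p]}: π^{-1}(V) = {m, n, o, p, q} ∈ τ ✓.
Open sets in the quotient: τ_Q = {{}, {[p]}, {[n=o], [p]}, {[m=q], [n=o], [p]}} (4 elements).


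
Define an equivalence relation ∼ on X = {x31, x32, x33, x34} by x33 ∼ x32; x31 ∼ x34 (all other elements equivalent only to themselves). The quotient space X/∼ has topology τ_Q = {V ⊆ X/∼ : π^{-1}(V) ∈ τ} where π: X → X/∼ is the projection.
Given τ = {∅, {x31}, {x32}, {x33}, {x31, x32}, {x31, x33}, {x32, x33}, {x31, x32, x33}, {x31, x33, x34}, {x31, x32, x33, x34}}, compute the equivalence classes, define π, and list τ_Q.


X/∼ = {[x31=x34], [x32=x33]}; |τ_Q| = 3.

Equivalence classes: [x31=x34], [x32=x33].
Quotient map π: X → X/∼ sends x31 ↦ [x31=x34], x32 ↦ [x32=x33], x33 ↦ [x32=x33], x34 ↦ [x31=x34].
For each subset V ⊆ X/∼, compute π^{-1}(V) ⊆ X and check whether π^{-1}(V) ∈ τ. V is open in τ_Q iff π^{-1}(V) ∈ τ.
  V = {}: π^{-1}(V) = ∅ ∈ τ ✓.
  V = {[x31=x34]}: π^{-1}(V) = {x31, x34} ∉ τ ✗.
  V = {[x32=x33]}: π^{-1}(V) = {x32, x33} ∈ τ ✓.
  V = {[x31=x34], [x32=x33]}: π^{-1}(V) = {x31, x32, x33, x34} ∈ τ ✓.
Open sets in the quotient: τ_Q = {{}, {[x32=x33]}, {[x31=x34], [x32=x33]}} (3 elements).


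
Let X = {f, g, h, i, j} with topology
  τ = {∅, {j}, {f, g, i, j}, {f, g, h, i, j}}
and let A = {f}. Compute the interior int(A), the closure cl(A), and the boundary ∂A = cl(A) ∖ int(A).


int(A) = ∅, cl(A) = {f, g, h, i}, ∂A = {f, g, h, i}.

Closed sets in (X, τ) are complements of opens:
  closed(X, τ) = {∅, {h}, {f, g, h, i}, {f, g, h, i, j}}.
int(A) = ⋃ {U ∈ τ : U ⊆ A}. Opens contained in A: ∅.
Taking the union of these: int(A) = ∅.
cl(A) = ⋂ {C closed : A ⊆ C}. Closed sets containing A: {f, g, h, i}, {f, g, h, i, j}.
Intersecting these: cl(A) = {f, g, h, i}.
∂A = cl(A) ∖ int(A) = {f, g, h, i} ∖ ∅ = {f, g, h, i}.


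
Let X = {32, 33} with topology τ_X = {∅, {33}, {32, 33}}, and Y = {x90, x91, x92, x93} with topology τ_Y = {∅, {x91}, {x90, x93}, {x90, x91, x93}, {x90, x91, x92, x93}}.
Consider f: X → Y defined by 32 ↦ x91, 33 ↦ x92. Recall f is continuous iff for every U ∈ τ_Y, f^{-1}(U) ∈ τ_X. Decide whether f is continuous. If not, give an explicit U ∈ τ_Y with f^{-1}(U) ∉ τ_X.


f is NOT continuous.

Compute f^{-1}(U) for each U ∈ τ_Y:
  U = ∅: f^{-1}(U) = ∅ ∈ τ_X ✓.
  U = {x91}: f^{-1}(U) = {32} ∉ τ_X ✗.
  U = {x90, x93}: f^{-1}(U) = ∅ ∈ τ_X ✓.
  U = {x90, x91, x93}: f^{-1}(U) = {32} ∉ τ_X ✗.
  U = {x90, x91, x92, x93}: f^{-1}(U) = {32, 33} ∈ τ_X ✓.
Found U = {x91} with f^{-1}(U) = {32} not in τ_X. Therefore f is NOT continuous.


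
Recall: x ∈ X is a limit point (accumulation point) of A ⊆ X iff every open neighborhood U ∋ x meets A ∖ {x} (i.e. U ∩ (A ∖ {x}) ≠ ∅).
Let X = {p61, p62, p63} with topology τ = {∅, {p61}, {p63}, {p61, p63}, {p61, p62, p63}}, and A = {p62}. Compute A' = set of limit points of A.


A' = ∅

For each x ∈ X, list the open sets U ∈ τ with x ∈ U, then check whether U ∩ (A ∖ {x}) ≠ ∅ for every such U.
  x = p61: open {p61} ∋ x has {p61} ∩ (A ∖ {p61}) = ∅, so x is NOT a limit point.
  x = p62: open {p61, p62, p63} ∋ x has {p61, p62, p63} ∩ (A ∖ {p62}) = ∅, so x is NOT a limit point.
  x = p63: open {p63} ∋ x has {p63} ∩ (A ∖ {p63}) = ∅, so x is NOT a limit point.
Collecting: A' = ∅.


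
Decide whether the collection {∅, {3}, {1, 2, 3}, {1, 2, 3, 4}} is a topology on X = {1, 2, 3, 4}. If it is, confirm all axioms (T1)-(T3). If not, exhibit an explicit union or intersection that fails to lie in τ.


τ IS a topology on X.

Axiom (T1): ∅ ∈ τ? Yes; X ∈ τ? Yes.
Axiom (T2/T3): check pairwise unions and intersections of members of τ.
All pairwise intersections and unions checked — each lies in τ. Therefore τ satisfies (T1), (T2), (T3): it IS a topology on X.


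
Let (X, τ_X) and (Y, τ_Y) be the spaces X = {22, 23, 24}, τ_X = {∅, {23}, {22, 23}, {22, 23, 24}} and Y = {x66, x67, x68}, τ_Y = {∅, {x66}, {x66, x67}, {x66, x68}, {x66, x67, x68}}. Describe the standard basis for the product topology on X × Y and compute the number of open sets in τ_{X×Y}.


Basis B = {∅ × ∅, {23} × {x66}, {22, 23} × {x66}, {23} × {x66, x67}, {23} × {x66, x68}, {22, 23, 24} × {x66}, {23} × {x66, x67, x68}, {22, 23} × {x66, x67}, {22, 23} × {x66, x68}, {22, 23} × {x66, x67, x68}, {22, 23, 24} × {x66, x67}, {22, 23, 24} × {x66, x68}, {22, 23, 24} × {x66, x67, x68}}; |τ_{X×Y}| = 30.

Enumerate products U × V with U ∈ τ_X, V ∈ τ_Y (deduplicated):
  ∅ × ∅ = {} (∅)
  {23} × {x66} = {(23,x66)}
  {22, 23} × {x66} = {(22,x66), (23,x66)}
  {23} × {x66, x67} = {(23,x66), (23,x67)}
  {23} × {x66, x68} = {(23,x66), (23,x68)}
  {22, 23, 24} × {x66} = {(22,x66), (23,x66), (24,x66)}
  {23} × {x66, x67, x68} = {(23,x66), (23,x67), (23,x68)}
  {22, 23} × {x66, x67} = {(22,x66), (22,x67), (23,x66), (23,x67)}
  {22, 23} × {x66, x68} = {(22,x66), (22,x68), (23,x66), (23,x68)}
  {22, 23} × {x66, x67, x68} = {(22,x66), (22,x67), (22,x68), (23,x66), (23,x67), (23,x68)}
  {22, 23, 24} × {x66, x67} = {(22,x66), (22,x67), (23,x66), (23,x67), (24,x66), (24,x67)}
  {22, 23, 24} × {x66, x68} = {(22,x66), (22,x68), (23,x66), (23,x68), (24,x66), (24,x68)}
  {22, 23, 24} × {x66, x67, x68} = {(22,x66), (22,x67), (22,x68), (23,x66), (23,x67), (23,x68), (24,x66), (24,x67), (24,x68)}
These 13 distinct sets form the basis B.
Close under arbitrary unions to get τ_{X×Y}; counting gives |τ_{X×Y}| = 30.


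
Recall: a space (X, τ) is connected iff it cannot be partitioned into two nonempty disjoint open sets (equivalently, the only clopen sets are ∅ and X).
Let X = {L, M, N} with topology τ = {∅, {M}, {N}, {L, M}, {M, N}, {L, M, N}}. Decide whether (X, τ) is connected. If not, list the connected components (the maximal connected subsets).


(X, τ) is disconnected; components = [{N}, {L, M}].

Find clopen sets (U ∈ τ with X ∖ U ∈ τ):
  U = ∅, X ∖ U = {L, M, N} — both open, so U is clopen.
  U = {N}, X ∖ U = {L, M} — both open, so U is clopen.
  U = {L, M}, X ∖ U = {N} — both open, so U is clopen.
  U = {L, M, N}, X ∖ U = ∅ — both open, so U is clopen.
Nontrivial clopen(s) exist: e.g. {N}. So (X, τ) is disconnected.
Compute connected components by grouping points that agree on all clopens:
  component: {N}
  component: {L, M}


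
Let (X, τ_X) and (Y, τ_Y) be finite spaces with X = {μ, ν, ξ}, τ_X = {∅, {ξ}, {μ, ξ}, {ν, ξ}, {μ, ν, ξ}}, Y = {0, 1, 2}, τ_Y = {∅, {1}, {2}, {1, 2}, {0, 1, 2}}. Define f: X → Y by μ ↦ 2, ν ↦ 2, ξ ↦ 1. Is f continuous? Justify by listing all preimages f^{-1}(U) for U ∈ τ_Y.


f is NOT continuous.

Compute f^{-1}(U) for each U ∈ τ_Y:
  U = ∅: f^{-1}(U) = ∅ ∈ τ_X ✓.
  U = {1}: f^{-1}(U) = {ξ} ∈ τ_X ✓.
  U = {2}: f^{-1}(U) = {μ, ν} ∉ τ_X ✗.
  U = {1, 2}: f^{-1}(U) = {μ, ν, ξ} ∈ τ_X ✓.
  U = {0, 1, 2}: f^{-1}(U) = {μ, ν, ξ} ∈ τ_X ✓.
Found U = {2} with f^{-1}(U) = {μ, ν} not in τ_X. Therefore f is NOT continuous.


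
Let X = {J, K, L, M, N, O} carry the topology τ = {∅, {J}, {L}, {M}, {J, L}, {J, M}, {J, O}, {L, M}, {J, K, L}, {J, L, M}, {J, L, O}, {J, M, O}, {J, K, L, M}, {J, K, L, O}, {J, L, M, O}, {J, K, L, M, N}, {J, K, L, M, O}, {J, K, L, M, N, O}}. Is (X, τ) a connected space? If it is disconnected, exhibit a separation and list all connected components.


(X, τ) is connected.

Find clopen sets (U ∈ τ with X ∖ U ∈ τ):
  U = ∅, X ∖ U = {J, K, L, M, N, O} — both open, so U is clopen.
  U = {J, K, L, M, N, O}, X ∖ U = ∅ — both open, so U is clopen.
Only trivial clopens (∅ and X) exist, so (X, τ) is connected.
Compute connected components by grouping points that agree on all clopens:
  component: {J, K, L, M, N, O}


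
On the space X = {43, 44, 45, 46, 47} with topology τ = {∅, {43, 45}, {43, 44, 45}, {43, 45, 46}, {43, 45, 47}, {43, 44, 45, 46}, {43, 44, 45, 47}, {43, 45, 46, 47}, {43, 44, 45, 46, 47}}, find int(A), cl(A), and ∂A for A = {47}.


int(A) = ∅, cl(A) = {47}, ∂A = {47}.

Closed sets in (X, τ) are complements of opens:
  closed(X, τ) = {∅, {44}, {46}, {47}, {44, 46}, {44, 47}, {46, 47}, {44, 46, 47}, {43, 44, 45, 46, 47}}.
int(A) = ⋃ {U ∈ τ : U ⊆ A}. Opens contained in A: ∅.
Taking the union of these: int(A) = ∅.
cl(A) = ⋂ {C closed : A ⊆ C}. Closed sets containing A: {47}, {44, 47}, {46, 47}, {44, 46, 47}, {43, 44, 45, 46, 47}.
Intersecting these: cl(A) = {47}.
∂A = cl(A) ∖ int(A) = {47} ∖ ∅ = {47}.


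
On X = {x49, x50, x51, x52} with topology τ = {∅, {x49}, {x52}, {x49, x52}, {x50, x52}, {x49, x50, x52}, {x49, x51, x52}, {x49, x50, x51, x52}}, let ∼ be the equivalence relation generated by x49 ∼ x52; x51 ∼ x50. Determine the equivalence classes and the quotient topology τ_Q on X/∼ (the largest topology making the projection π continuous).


X/∼ = {[x49=x52], [x50=x51]}; |τ_Q| = 3.

Equivalence classes: [x49=x52], [x50=x51].
Quotient map π: X → X/∼ sends x49 ↦ [x49=x52], x50 ↦ [x50=x51], x51 ↦ [x50=x51], x52 ↦ [x49=x52].
For each subset V ⊆ X/∼, compute π^{-1}(V) ⊆ X and check whether π^{-1}(V) ∈ τ. V is open in τ_Q iff π^{-1}(V) ∈ τ.
  V = {}: π^{-1}(V) = ∅ ∈ τ ✓.
  V = {[x49=x52]}: π^{-1}(V) = {x49, x52} ∈ τ ✓.
  V = {[x50=x51]}: π^{-1}(V) = {x50, x51} ∉ τ ✗.
  V = {[x49=x52], [x50=x51]}: π^{-1}(V) = {x49, x50, x51, x52} ∈ τ ✓.
Open sets in the quotient: τ_Q = {{}, {[x49=x52]}, {[x49=x52], [x50=x51]}} (3 elements).


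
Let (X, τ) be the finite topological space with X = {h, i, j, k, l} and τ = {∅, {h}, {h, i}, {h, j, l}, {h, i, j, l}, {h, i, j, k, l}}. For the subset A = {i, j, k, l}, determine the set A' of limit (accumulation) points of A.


A' = {j, k, l}

For each x ∈ X, list the open sets U ∈ τ with x ∈ U, then check whether U ∩ (A ∖ {x}) ≠ ∅ for every such U.
  x = h: open {h} ∋ x has {h} ∩ (A ∖ {h}) = ∅, so x is NOT a limit point.
  x = i: open {h, i} ∋ x has {h, i} ∩ (A ∖ {i}) = ∅, so x is NOT a limit point.
  x = j: opens ∋ x are {h, j, l}, {h, i, j, l}, {h, i, j, k, l}; each meets A ∖ {j}, so x IS a limit point.
  x = k: opens ∋ x are {h, i, j, k, l}; each meets A ∖ {k}, so x IS a limit point.
  x = l: opens ∋ x are {h, j, l}, {h, i, j, l}, {h, i, j, k, l}; each meets A ∖ {l}, so x IS a limit point.
Collecting: A' = {j, k, l}.


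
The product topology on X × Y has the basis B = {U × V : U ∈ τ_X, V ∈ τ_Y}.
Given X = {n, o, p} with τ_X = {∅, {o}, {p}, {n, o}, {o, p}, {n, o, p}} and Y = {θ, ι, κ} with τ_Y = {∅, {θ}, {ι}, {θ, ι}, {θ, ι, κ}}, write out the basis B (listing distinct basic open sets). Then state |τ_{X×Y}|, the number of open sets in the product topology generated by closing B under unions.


Basis B = {∅ × ∅, {o} × {θ}, {o} × {ι}, {p} × {θ}, {p} × {ι}, {n, o} × {θ}, {n, o} × {ι}, {o} × {θ, ι}, {o, p} × {θ}, {o, p} × {ι}, {p} × {θ, ι}, {n, o, p} × {θ}, {n, o, p} × {ι}, {o} × {θ, ι, κ}, {p} × {θ, ι, κ}, {n, o} × {θ, ι}, {o, p} × {θ, ι}, {n, o} × {θ, ι, κ}, {n, o, p} × {θ, ι}, {o, p} × {θ, ι, κ}, {n, o, p} × {θ, ι, κ}}; |τ_{X×Y}| = 70.

Enumerate products U × V with U ∈ τ_X, V ∈ τ_Y (deduplicated):
  ∅ × ∅ = {} (∅)
  {o} × {θ} = {(o,θ)}
  {o} × {ι} = {(o,ι)}
  {p} × {θ} = {(p,θ)}
  {p} × {ι} = {(p,ι)}
  {n, o} × {θ} = {(n,θ), (o,θ)}
  {n, o} × {ι} = {(n,ι), (o,ι)}
  {o} × {θ, ι} = {(o,θ), (o,ι)}
  {o, p} × {θ} = {(o,θ), (p,θ)}
  {o, p} × {ι} = {(o,ι), (p,ι)}
  {p} × {θ, ι} = {(p,θ), (p,ι)}
  {n, o, p} × {θ} = {(n,θ), (o,θ), (p,θ)}
  {n, o, p} × {ι} = {(n,ι), (o,ι), (p,ι)}
  {o} × {θ, ι, κ} = {(o,θ), (o,ι), (o,κ)}
  {p} × {θ, ι, κ} = {(p,θ), (p,ι), (p,κ)}
  {n, o} × {θ, ι} = {(n,θ), (n,ι), (o,θ), (o,ι)}
  {o, p} × {θ, ι} = {(o,θ), (o,ι), (p,θ), (p,ι)}
  {n, o} × {θ, ι, κ} = {(n,θ), (n,ι), (n,κ), (o,θ), (o,ι), (o,κ)}
  {n, o, p} × {θ, ι} = {(n,θ), (n,ι), (o,θ), (o,ι), (p,θ), (p,ι)}
  {o, p} × {θ, ι, κ} = {(o,θ), (o,ι), (o,κ), (p,θ), (p,ι), (p,κ)}
  {n, o, p} × {θ, ι, κ} = {(n,θ), (n,ι), (n,κ), (o,θ), (o,ι), (o,κ), (p,θ), (p,ι), (p,κ)}
These 21 distinct sets form the basis B.
Close under arbitrary unions to get τ_{X×Y}; counting gives |τ_{X×Y}| = 70.


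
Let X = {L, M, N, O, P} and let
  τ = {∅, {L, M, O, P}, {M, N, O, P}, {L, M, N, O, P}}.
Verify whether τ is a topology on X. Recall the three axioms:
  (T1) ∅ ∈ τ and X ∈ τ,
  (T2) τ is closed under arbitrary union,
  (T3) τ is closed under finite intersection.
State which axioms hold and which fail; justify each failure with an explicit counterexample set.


τ is NOT a topology on X.

Axiom (T1): ∅ ∈ τ? Yes; X ∈ τ? Yes.
Axiom (T2/T3): check pairwise unions and intersections of members of τ.
Counterexample for (T3): {L, M, O, P} ∩ {M, N, O, P} = {M, O, P} ∉ τ. Therefore τ is NOT a topology.


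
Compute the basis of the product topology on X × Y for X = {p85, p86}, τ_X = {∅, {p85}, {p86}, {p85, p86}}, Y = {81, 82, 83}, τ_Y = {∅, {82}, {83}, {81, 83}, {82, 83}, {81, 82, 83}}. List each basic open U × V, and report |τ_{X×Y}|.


Basis B = {∅ × ∅, {p85} × {82}, {p85} × {83}, {p86} × {82}, {p86} × {83}, {p85} × {81, 83}, {p85} × {82, 83}, {p85, p86} × {82}, {p85, p86} × {83}, {p86} × {81, 83}, {p86} × {82, 83}, {p85} × {81, 82, 83}, {p86} × {81, 82, 83}, {p85, p86} × {81, 83}, {p85, p86} × {82, 83}, {p85, p86} × {81, 82, 83}}; |τ_{X×Y}| = 36.

Enumerate products U × V with U ∈ τ_X, V ∈ τ_Y (deduplicated):
  ∅ × ∅ = {} (∅)
  {p85} × {82} = {(p85,82)}
  {p85} × {83} = {(p85,83)}
  {p86} × {82} = {(p86,82)}
  {p86} × {83} = {(p86,83)}
  {p85} × {81, 83} = {(p85,81), (p85,83)}
  {p85} × {82, 83} = {(p85,82), (p85,83)}
  {p85, p86} × {82} = {(p85,82), (p86,82)}
  {p85, p86} × {83} = {(p85,83), (p86,83)}
  {p86} × {81, 83} = {(p86,81), (p86,83)}
  {p86} × {82, 83} = {(p86,82), (p86,83)}
  {p85} × {81, 82, 83} = {(p85,81), (p85,82), (p85,83)}
  {p86} × {81, 82, 83} = {(p86,81), (p86,82), (p86,83)}
  {p85, p86} × {81, 83} = {(p85,81), (p85,83), (p86,81), (p86,83)}
  {p85, p86} × {82, 83} = {(p85,82), (p85,83), (p86,82), (p86,83)}
  {p85, p86} × {81, 82, 83} = {(p85,81), (p85,82), (p85,83), (p86,81), (p86,82), (p86,83)}
These 16 distinct sets form the basis B.
Close under arbitrary unions to get τ_{X×Y}; counting gives |τ_{X×Y}| = 36.


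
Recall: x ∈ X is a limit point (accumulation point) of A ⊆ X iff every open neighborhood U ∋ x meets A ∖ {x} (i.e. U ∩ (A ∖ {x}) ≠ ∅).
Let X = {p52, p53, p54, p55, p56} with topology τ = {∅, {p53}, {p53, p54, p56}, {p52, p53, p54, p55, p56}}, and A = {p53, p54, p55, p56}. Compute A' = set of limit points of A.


A' = {p52, p54, p55, p56}

For each x ∈ X, list the open sets U ∈ τ with x ∈ U, then check whether U ∩ (A ∖ {x}) ≠ ∅ for every such U.
  x = p52: opens ∋ x are {p52, p53, p54, p55, p56}; each meets A ∖ {p52}, so x IS a limit point.
  x = p53: open {p53} ∋ x has {p53} ∩ (A ∖ {p53}) = ∅, so x is NOT a limit point.
  x = p54: opens ∋ x are {p53, p54, p56}, {p52, p53, p54, p55, p56}; each meets A ∖ {p54}, so x IS a limit point.
  x = p55: opens ∋ x are {p52, p53, p54, p55, p56}; each meets A ∖ {p55}, so x IS a limit point.
  x = p56: opens ∋ x are {p53, p54, p56}, {p52, p53, p54, p55, p56}; each meets A ∖ {p56}, so x IS a limit point.
Collecting: A' = {p52, p54, p55, p56}.


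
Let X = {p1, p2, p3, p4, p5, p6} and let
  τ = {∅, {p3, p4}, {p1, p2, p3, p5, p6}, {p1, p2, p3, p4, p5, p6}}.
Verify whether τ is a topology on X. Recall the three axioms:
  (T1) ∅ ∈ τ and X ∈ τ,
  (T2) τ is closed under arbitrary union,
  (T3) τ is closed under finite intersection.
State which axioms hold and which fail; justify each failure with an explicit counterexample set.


τ is NOT a topology on X.

Axiom (T1): ∅ ∈ τ? Yes; X ∈ τ? Yes.
Axiom (T2/T3): check pairwise unions and intersections of members of τ.
Counterexample for (T3): {p3, p4} ∩ {p1, p2, p3, p5, p6} = {p3} ∉ τ. Therefore τ is NOT a topology.


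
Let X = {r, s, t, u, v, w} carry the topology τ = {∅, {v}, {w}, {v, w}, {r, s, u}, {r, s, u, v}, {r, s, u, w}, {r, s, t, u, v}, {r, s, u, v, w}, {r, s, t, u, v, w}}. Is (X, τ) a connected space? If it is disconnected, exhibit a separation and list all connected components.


(X, τ) is disconnected; components = [{w}, {r, s, t, u, v}].

Find clopen sets (U ∈ τ with X ∖ U ∈ τ):
  U = ∅, X ∖ U = {r, s, t, u, v, w} — both open, so U is clopen.
  U = {w}, X ∖ U = {r, s, t, u, v} — both open, so U is clopen.
  U = {r, s, t, u, v}, X ∖ U = {w} — both open, so U is clopen.
  U = {r, s, t, u, v, w}, X ∖ U = ∅ — both open, so U is clopen.
Nontrivial clopen(s) exist: e.g. {r, s, t, u, v}. So (X, τ) is disconnected.
Compute connected components by grouping points that agree on all clopens:
  component: {w}
  component: {r, s, t, u, v}


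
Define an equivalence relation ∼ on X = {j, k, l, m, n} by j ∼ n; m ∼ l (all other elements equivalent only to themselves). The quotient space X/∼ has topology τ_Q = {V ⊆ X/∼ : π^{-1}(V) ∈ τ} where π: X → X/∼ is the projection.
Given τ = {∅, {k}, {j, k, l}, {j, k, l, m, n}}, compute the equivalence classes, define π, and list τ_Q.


X/∼ = {[j=n], [k], [l=m]}; |τ_Q| = 3.

Equivalence classes: [j=n], [k], [l=m].
Quotient map π: X → X/∼ sends j ↦ [j=n], k ↦ [k], l ↦ [l=m], m ↦ [l=m], n ↦ [j=n].
For each subset V ⊆ X/∼, compute π^{-1}(V) ⊆ X and check whether π^{-1}(V) ∈ τ. V is open in τ_Q iff π^{-1}(V) ∈ τ.
  V = {}: π^{-1}(V) = ∅ ∈ τ ✓.
  V = {[j=n]}: π^{-1}(V) = {j, n} ∉ τ ✗.
  V = {[k]}: π^{-1}(V) = {k} ∈ τ ✓.
  V = {[j=n], [k]}: π^{-1}(V) = {j, k, n} ∉ τ ✗.
  V = {[l=m]}: π^{-1}(V) = {l, m} ∉ τ ✗.
  V = {[j=n], [l=m]}: π^{-1}(V) = {j, l, m, n} ∉ τ ✗.
  V = {[k], [l=m]}: π^{-1}(V) = {k, l, m} ∉ τ ✗.
  V = {[j=n], [k], [l=m]}: π^{-1}(V) = {j, k, l, m, n} ∈ τ ✓.
Open sets in the quotient: τ_Q = {{}, {[k]}, {[j=n], [k], [l=m]}} (3 elements).


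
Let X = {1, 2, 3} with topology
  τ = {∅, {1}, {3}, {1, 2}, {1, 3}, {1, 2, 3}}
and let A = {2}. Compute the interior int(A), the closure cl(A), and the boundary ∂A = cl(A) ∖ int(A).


int(A) = ∅, cl(A) = {2}, ∂A = {2}.

Closed sets in (X, τ) are complements of opens:
  closed(X, τ) = {∅, {2}, {3}, {1, 2}, {2, 3}, {1, 2, 3}}.
int(A) = ⋃ {U ∈ τ : U ⊆ A}. Opens contained in A: ∅.
Taking the union of these: int(A) = ∅.
cl(A) = ⋂ {C closed : A ⊆ C}. Closed sets containing A: {2}, {1, 2}, {2, 3}, {1, 2, 3}.
Intersecting these: cl(A) = {2}.
∂A = cl(A) ∖ int(A) = {2} ∖ ∅ = {2}.


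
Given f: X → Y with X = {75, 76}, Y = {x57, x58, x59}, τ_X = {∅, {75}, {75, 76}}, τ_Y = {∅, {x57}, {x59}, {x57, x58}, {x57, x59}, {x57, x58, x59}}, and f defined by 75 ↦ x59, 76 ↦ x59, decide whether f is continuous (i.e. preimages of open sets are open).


f IS continuous.

Compute f^{-1}(U) for each U ∈ τ_Y:
  U = ∅: f^{-1}(U) = ∅ ∈ τ_X ✓.
  U = {x57}: f^{-1}(U) = ∅ ∈ τ_X ✓.
  U = {x59}: f^{-1}(U) = {75, 76} ∈ τ_X ✓.
  U = {x57, x58}: f^{-1}(U) = ∅ ∈ τ_X ✓.
  U = {x57, x59}: f^{-1}(U) = {75, 76} ∈ τ_X ✓.
  U = {x57, x58, x59}: f^{-1}(U) = {75, 76} ∈ τ_X ✓.
Every preimage lies in τ_X, so f IS continuous.


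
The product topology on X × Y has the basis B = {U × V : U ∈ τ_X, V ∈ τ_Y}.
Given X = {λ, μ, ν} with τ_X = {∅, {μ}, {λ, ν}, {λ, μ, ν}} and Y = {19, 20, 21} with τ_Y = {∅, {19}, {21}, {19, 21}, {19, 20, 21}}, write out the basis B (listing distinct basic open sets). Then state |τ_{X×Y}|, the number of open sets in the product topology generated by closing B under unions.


Basis B = {∅ × ∅, {μ} × {19}, {μ} × {21}, {λ, ν} × {19}, {λ, ν} × {21}, {μ} × {19, 21}, {λ, μ, ν} × {19}, {λ, μ, ν} × {21}, {μ} × {19, 20, 21}, {λ, ν} × {19, 21}, {λ, ν} × {19, 20, 21}, {λ, μ, ν} × {19, 21}, {λ, μ, ν} × {19, 20, 21}}; |τ_{X×Y}| = 25.

Enumerate products U × V with U ∈ τ_X, V ∈ τ_Y (deduplicated):
  ∅ × ∅ = {} (∅)
  {μ} × {19} = {(μ,19)}
  {μ} × {21} = {(μ,21)}
  {λ, ν} × {19} = {(λ,19), (ν,19)}
  {λ, ν} × {21} = {(λ,21), (ν,21)}
  {μ} × {19, 21} = {(μ,19), (μ,21)}
  {λ, μ, ν} × {19} = {(λ,19), (μ,19), (ν,19)}
  {λ, μ, ν} × {21} = {(λ,21), (μ,21), (ν,21)}
  {μ} × {19, 20, 21} = {(μ,19), (μ,20), (μ,21)}
  {λ, ν} × {19, 21} = {(λ,19), (λ,21), (ν,19), (ν,21)}
  {λ, ν} × {19, 20, 21} = {(λ,19), (λ,20), (λ,21), (ν,19), (ν,20), (ν,21)}
  {λ, μ, ν} × {19, 21} = {(λ,19), (λ,21), (μ,19), (μ,21), (ν,19), (ν,21)}
  {λ, μ, ν} × {19, 20, 21} = {(λ,19), (λ,20), (λ,21), (μ,19), (μ,20), (μ,21), (ν,19), (ν,20), (ν,21)}
These 13 distinct sets form the basis B.
Close under arbitrary unions to get τ_{X×Y}; counting gives |τ_{X×Y}| = 25.


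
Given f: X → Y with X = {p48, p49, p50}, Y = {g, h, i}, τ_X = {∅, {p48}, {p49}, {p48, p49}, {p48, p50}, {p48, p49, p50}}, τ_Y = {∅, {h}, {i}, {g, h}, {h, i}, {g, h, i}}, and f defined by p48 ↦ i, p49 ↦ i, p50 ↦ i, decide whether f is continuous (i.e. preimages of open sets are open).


f IS continuous.

Compute f^{-1}(U) for each U ∈ τ_Y:
  U = ∅: f^{-1}(U) = ∅ ∈ τ_X ✓.
  U = {h}: f^{-1}(U) = ∅ ∈ τ_X ✓.
  U = {i}: f^{-1}(U) = {p48, p49, p50} ∈ τ_X ✓.
  U = {g, h}: f^{-1}(U) = ∅ ∈ τ_X ✓.
  U = {h, i}: f^{-1}(U) = {p48, p49, p50} ∈ τ_X ✓.
  U = {g, h, i}: f^{-1}(U) = {p48, p49, p50} ∈ τ_X ✓.
Every preimage lies in τ_X, so f IS continuous.


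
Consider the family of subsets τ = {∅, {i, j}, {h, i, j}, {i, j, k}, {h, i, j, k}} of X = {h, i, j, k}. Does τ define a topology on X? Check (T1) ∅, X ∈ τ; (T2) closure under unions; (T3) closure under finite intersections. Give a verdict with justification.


τ IS a topology on X.

Axiom (T1): ∅ ∈ τ? Yes; X ∈ τ? Yes.
Axiom (T2/T3): check pairwise unions and intersections of members of τ.
All pairwise intersections and unions checked — each lies in τ. Therefore τ satisfies (T1), (T2), (T3): it IS a topology on X.


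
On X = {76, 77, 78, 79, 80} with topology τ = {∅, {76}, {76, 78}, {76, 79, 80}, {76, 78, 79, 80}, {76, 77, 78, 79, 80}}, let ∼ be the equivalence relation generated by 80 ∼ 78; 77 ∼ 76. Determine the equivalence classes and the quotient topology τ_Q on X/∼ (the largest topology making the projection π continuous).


X/∼ = {[76=77], [78=80], [79]}; |τ_Q| = 2.

Equivalence classes: [76=77], [78=80], [79].
Quotient map π: X → X/∼ sends 76 ↦ [76=77], 77 ↦ [76=77], 78 ↦ [78=80], 79 ↦ [79], 80 ↦ [78=80].
For each subset V ⊆ X/∼, compute π^{-1}(V) ⊆ X and check whether π^{-1}(V) ∈ τ. V is open in τ_Q iff π^{-1}(V) ∈ τ.
  V = {}: π^{-1}(V) = ∅ ∈ τ ✓.
  V = {[76=77]}: π^{-1}(V) = {76, 77} ∉ τ ✗.
  V = {[78=80]}: π^{-1}(V) = {78, 80} ∉ τ ✗.
  V = {[76=77], [78=80]}: π^{-1}(V) = {76, 77, 78, 80} ∉ τ ✗.
  V = {[79]}: π^{-1}(V) = {79} ∉ τ ✗.
  V = {[76=77], [79]}: π^{-1}(V) = {76, 77, 79} ∉ τ ✗.
  V = {[78=80], [79]}: π^{-1}(V) = {78, 79, 80} ∉ τ ✗.
  V = {[76=77], [78=80], [79]}: π^{-1}(V) = {76, 77, 78, 79, 80} ∈ τ ✓.
Open sets in the quotient: τ_Q = {{}, {[76=77], [78=80], [79]}} (2 elements).


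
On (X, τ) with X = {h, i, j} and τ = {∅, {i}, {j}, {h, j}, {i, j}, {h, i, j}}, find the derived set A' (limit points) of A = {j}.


A' = {h}

For each x ∈ X, list the open sets U ∈ τ with x ∈ U, then check whether U ∩ (A ∖ {x}) ≠ ∅ for every such U.
  x = h: opens ∋ x are {h, j}, {h, i, j}; each meets A ∖ {h}, so x IS a limit point.
  x = i: open {i} ∋ x has {i} ∩ (A ∖ {i}) = ∅, so x is NOT a limit point.
  x = j: open {j} ∋ x has {j} ∩ (A ∖ {j}) = ∅, so x is NOT a limit point.
Collecting: A' = {h}.


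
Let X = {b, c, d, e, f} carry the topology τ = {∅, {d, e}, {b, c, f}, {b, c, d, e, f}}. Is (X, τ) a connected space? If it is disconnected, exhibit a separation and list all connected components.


(X, τ) is disconnected; components = [{d, e}, {b, c, f}].

Find clopen sets (U ∈ τ with X ∖ U ∈ τ):
  U = ∅, X ∖ U = {b, c, d, e, f} — both open, so U is clopen.
  U = {d, e}, X ∖ U = {b, c, f} — both open, so U is clopen.
  U = {b, c, f}, X ∖ U = {d, e} — both open, so U is clopen.
  U = {b, c, d, e, f}, X ∖ U = ∅ — both open, so U is clopen.
Nontrivial clopen(s) exist: e.g. {d, e}. So (X, τ) is disconnected.
Compute connected components by grouping points that agree on all clopens:
  component: {d, e}
  component: {b, c, f}


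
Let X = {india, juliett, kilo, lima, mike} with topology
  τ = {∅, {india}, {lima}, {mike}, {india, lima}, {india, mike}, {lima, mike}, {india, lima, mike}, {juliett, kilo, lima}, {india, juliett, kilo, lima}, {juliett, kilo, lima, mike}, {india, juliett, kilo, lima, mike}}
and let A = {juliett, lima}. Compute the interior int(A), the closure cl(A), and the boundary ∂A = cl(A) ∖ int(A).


int(A) = {lima}, cl(A) = {juliett, kilo, lima}, ∂A = {juliett, kilo}.

Closed sets in (X, τ) are complements of opens:
  closed(X, τ) = {∅, {india}, {mike}, {india, mike}, {juliett, kilo}, {india, juliett, kilo}, {juliett, kilo, lima}, {juliett, kilo, mike}, {india, juliett, kilo, lima}, {india, juliett, kilo, mike}, {juliett, kilo, lima, mike}, {india, juliett, kilo, lima, mike}}.
int(A) = ⋃ {U ∈ τ : U ⊆ A}. Opens contained in A: ∅, {lima}.
Taking the union of these: int(A) = {lima}.
cl(A) = ⋂ {C closed : A ⊆ C}. Closed sets containing A: {juliett, kilo, lima}, {india, juliett, kilo, lima}, {juliett, kilo, lima, mike}, {india, juliett, kilo, lima, mike}.
Intersecting these: cl(A) = {juliett, kilo, lima}.
∂A = cl(A) ∖ int(A) = {juliett, kilo, lima} ∖ {lima} = {juliett, kilo}.


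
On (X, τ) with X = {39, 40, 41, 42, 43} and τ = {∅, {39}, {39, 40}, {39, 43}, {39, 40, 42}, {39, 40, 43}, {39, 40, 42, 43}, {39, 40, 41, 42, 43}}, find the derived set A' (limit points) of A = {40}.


A' = {41, 42}

For each x ∈ X, list the open sets U ∈ τ with x ∈ U, then check whether U ∩ (A ∖ {x}) ≠ ∅ for every such U.
  x = 39: open {39} ∋ x has {39} ∩ (A ∖ {39}) = ∅, so x is NOT a limit point.
  x = 40: open {39, 40} ∋ x has {39, 40} ∩ (A ∖ {40}) = ∅, so x is NOT a limit point.
  x = 41: opens ∋ x are {39, 40, 41, 42, 43}; each meets A ∖ {41}, so x IS a limit point.
  x = 42: opens ∋ x are {39, 40, 42}, {39, 40, 42, 43}, {39, 40, 41, 42, 43}; each meets A ∖ {42}, so x IS a limit point.
  x = 43: open {39, 43} ∋ x has {39, 43} ∩ (A ∖ {43}) = ∅, so x is NOT a limit point.
Collecting: A' = {41, 42}.


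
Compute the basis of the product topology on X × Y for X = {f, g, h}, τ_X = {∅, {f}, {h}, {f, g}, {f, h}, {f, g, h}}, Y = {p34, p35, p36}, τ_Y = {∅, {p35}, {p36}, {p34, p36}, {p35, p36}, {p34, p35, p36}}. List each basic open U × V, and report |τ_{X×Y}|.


Basis B = {∅ × ∅, {f} × {p35}, {f} × {p36}, {h} × {p35}, {h} × {p36}, {f} × {p34, p36}, {f} × {p35, p36}, {f, g} × {p35}, {f, h} × {p35}, {f, g} × {p36}, {f, h} × {p36}, {h} × {p34, p36}, {h} × {p35, p36}, {f} × {p34, p35, p36}, {f, g, h} × {p35}, {f, g, h} × {p36}, {h} × {p34, p35, p36}, {f, g} × {p34, p36}, {f, h} × {p34, p36}, {f, g} × {p35, p36}, {f, h} × {p35, p36}, {f, g} × {p34, p35, p36}, {f, h} × {p34, p35, p36}, {f, g, h} × {p34, p36}, {f, g, h} × {p35, p36}, {f, g, h} × {p34, p35, p36}}; |τ_{X×Y}| = 108.

Enumerate products U × V with U ∈ τ_X, V ∈ τ_Y (deduplicated):
  ∅ × ∅ = {} (∅)
  {f} × {p35} = {(f,p35)}
  {f} × {p36} = {(f,p36)}
  {h} × {p35} = {(h,p35)}
  {h} × {p36} = {(h,p36)}
  {f} × {p34, p36} = {(f,p34), (f,p36)}
  {f} × {p35, p36} = {(f,p35), (f,p36)}
  {f, g} × {p35} = {(f,p35), (g,p35)}
  {f, h} × {p35} = {(f,p35), (h,p35)}
  {f, g} × {p36} = {(f,p36), (g,p36)}
  {f, h} × {p36} = {(f,p36), (h,p36)}
  {h} × {p34, p36} = {(h,p34), (h,p36)}
  {h} × {p35, p36} = {(h,p35), (h,p36)}
  {f} × {p34, p35, p36} = {(f,p34), (f,p35), (f,p36)}
  {f, g, h} × {p35} = {(f,p35), (g,p35), (h,p35)}
  {f, g, h} × {p36} = {(f,p36), (g,p36), (h,p36)}
  {h} × {p34, p35, p36} = {(h,p34), (h,p35), (h,p36)}
  {f, g} × {p34, p36} = {(f,p34), (f,p36), (g,p34), (g,p36)}
  {f, h} × {p34, p36} = {(f,p34), (f,p36), (h,p34), (h,p36)}
  {f, g} × {p35, p36} = {(f,p35), (f,p36), (g,p35), (g,p36)}
  {f, h} × {p35, p36} = {(f,p35), (f,p36), (h,p35), (h,p36)}
  {f, g} × {p34, p35, p36} = {(f,p34), (f,p35), (f,p36), (g,p34), (g,p35), (g,p36)}
  {f, h} × {p34, p35, p36} = {(f,p34), (f,p35), (f,p36), (h,p34), (h,p35), (h,p36)}
  {f, g, h} × {p34, p36} = {(f,p34), (f,p36), (g,p34), (g,p36), (h,p34), (h,p36)}
  {f, g, h} × {p35, p36} = {(f,p35), (f,p36), (g,p35), (g,p36), (h,p35), (h,p36)}
  {f, g, h} × {p34, p35, p36} = {(f,p34), (f,p35), (f,p36), (g,p34), (g,p35), (g,p36), (h,p34), (h,p35), (h,p36)}
These 26 distinct sets form the basis B.
Close under arbitrary unions to get τ_{X×Y}; counting gives |τ_{X×Y}| = 108.


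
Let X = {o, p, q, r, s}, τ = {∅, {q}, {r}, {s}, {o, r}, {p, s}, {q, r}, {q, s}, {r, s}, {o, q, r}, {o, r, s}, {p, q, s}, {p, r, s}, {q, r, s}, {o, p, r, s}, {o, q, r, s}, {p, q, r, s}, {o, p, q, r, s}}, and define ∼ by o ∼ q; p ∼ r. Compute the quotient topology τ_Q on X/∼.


X/∼ = {[o=q], [p=r], [s]}; |τ_Q| = 4.

Equivalence classes: [o=q], [p=r], [s].
Quotient map π: X → X/∼ sends o ↦ [o=q], p ↦ [p=r], q ↦ [o=q], r ↦ [p=r], s ↦ [s].
For each subset V ⊆ X/∼, compute π^{-1}(V) ⊆ X and check whether π^{-1}(V) ∈ τ. V is open in τ_Q iff π^{-1}(V) ∈ τ.
  V = {}: π^{-1}(V) = ∅ ∈ τ ✓.
  V = {[o=q]}: π^{-1}(V) = {o, q} ∉ τ ✗.
  V = {[p=r]}: π^{-1}(V) = {p, r} ∉ τ ✗.
  V = {[o=q], [p=r]}: π^{-1}(V) = {o, p, q, r} ∉ τ ✗.
  V = {[s]}: π^{-1}(V) = {s} ∈ τ ✓.
  V = {[o=q], [s]}: π^{-1}(V) = {o, q, s} ∉ τ ✗.
  V = {[p=r], [s]}: π^{-1}(V) = {p, r, s} ∈ τ ✓.
  V = {[o=q], [p=r], [s]}: π^{-1}(V) = {o, p, q, r, s} ∈ τ ✓.
Open sets in the quotient: τ_Q = {{}, {[s]}, {[p=r], [s]}, {[o=q], [p=r], [s]}} (4 elements).


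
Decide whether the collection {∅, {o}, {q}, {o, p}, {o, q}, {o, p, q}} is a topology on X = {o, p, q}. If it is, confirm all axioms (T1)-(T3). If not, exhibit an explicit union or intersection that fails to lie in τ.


τ IS a topology on X.

Axiom (T1): ∅ ∈ τ? Yes; X ∈ τ? Yes.
Axiom (T2/T3): check pairwise unions and intersections of members of τ.
All pairwise intersections and unions checked — each lies in τ. Therefore τ satisfies (T1), (T2), (T3): it IS a topology on X.


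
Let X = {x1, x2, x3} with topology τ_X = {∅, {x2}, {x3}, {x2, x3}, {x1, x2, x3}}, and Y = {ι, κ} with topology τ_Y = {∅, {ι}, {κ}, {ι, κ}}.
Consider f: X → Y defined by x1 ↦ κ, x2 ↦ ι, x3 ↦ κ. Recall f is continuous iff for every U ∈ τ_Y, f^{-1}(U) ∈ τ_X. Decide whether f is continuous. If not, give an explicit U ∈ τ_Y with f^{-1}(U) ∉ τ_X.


f is NOT continuous.

Compute f^{-1}(U) for each U ∈ τ_Y:
  U = ∅: f^{-1}(U) = ∅ ∈ τ_X ✓.
  U = {ι}: f^{-1}(U) = {x2} ∈ τ_X ✓.
  U = {κ}: f^{-1}(U) = {x1, x3} ∉ τ_X ✗.
  U = {ι, κ}: f^{-1}(U) = {x1, x2, x3} ∈ τ_X ✓.
Found U = {κ} with f^{-1}(U) = {x1, x3} not in τ_X. Therefore f is NOT continuous.


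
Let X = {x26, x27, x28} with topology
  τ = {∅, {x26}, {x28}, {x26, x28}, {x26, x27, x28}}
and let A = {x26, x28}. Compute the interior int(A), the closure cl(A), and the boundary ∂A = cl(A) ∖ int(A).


int(A) = {x26, x28}, cl(A) = {x26, x27, x28}, ∂A = {x27}.

Closed sets in (X, τ) are complements of opens:
  closed(X, τ) = {∅, {x27}, {x26, x27}, {x27, x28}, {x26, x27, x28}}.
int(A) = ⋃ {U ∈ τ : U ⊆ A}. Opens contained in A: ∅, {x26}, {x28}, {x26, x28}.
Taking the union of these: int(A) = {x26, x28}.
cl(A) = ⋂ {C closed : A ⊆ C}. Closed sets containing A: {x26, x27, x28}.
Intersecting these: cl(A) = {x26, x27, x28}.
∂A = cl(A) ∖ int(A) = {x26, x27, x28} ∖ {x26, x28} = {x27}.


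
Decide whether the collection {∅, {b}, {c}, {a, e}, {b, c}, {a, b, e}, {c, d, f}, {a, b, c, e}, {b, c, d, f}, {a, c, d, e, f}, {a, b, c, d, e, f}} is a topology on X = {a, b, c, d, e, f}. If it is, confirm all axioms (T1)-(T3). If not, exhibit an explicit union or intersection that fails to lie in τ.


τ is NOT a topology on X.

Axiom (T1): ∅ ∈ τ? Yes; X ∈ τ? Yes.
Axiom (T2/T3): check pairwise unions and intersections of members of τ.
Counterexample for (T2): {c} ∪ {a, e} = {a, c, e} ∉ τ. Therefore τ is NOT a topology.


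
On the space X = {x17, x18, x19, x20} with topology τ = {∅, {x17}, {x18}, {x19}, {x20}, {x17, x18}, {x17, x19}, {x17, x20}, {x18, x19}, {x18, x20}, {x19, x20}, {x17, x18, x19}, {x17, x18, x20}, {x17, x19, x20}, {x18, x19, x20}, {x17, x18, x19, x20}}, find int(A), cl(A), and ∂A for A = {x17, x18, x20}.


int(A) = {x17, x18, x20}, cl(A) = {x17, x18, x20}, ∂A = ∅.

Closed sets in (X, τ) are complements of opens:
  closed(X, τ) = {∅, {x17}, {x18}, {x19}, {x20}, {x17, x18}, {x17, x19}, {x17, x20}, {x18, x19}, {x18, x20}, {x19, x20}, {x17, x18, x19}, {x17, x18, x20}, {x17, x19, x20}, {x18, x19, x20}, {x17, x18, x19, x20}}.
int(A) = ⋃ {U ∈ τ : U ⊆ A}. Opens contained in A: ∅, {x17}, {x18}, {x20}, {x17, x18}, {x17, x20}, {x18, x20}, {x17, x18, x20}.
Taking the union of these: int(A) = {x17, x18, x20}.
cl(A) = ⋂ {C closed : A ⊆ C}. Closed sets containing A: {x17, x18, x20}, {x17, x18, x19, x20}.
Intersecting these: cl(A) = {x17, x18, x20}.
∂A = cl(A) ∖ int(A) = {x17, x18, x20} ∖ {x17, x18, x20} = ∅.


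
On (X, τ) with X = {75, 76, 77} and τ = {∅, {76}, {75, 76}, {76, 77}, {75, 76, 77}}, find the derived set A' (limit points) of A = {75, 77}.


A' = ∅

For each x ∈ X, list the open sets U ∈ τ with x ∈ U, then check whether U ∩ (A ∖ {x}) ≠ ∅ for every such U.
  x = 75: open {75, 76} ∋ x has {75, 76} ∩ (A ∖ {75}) = ∅, so x is NOT a limit point.
  x = 76: open {76} ∋ x has {76} ∩ (A ∖ {76}) = ∅, so x is NOT a limit point.
  x = 77: open {76, 77} ∋ x has {76, 77} ∩ (A ∖ {77}) = ∅, so x is NOT a limit point.
Collecting: A' = ∅.


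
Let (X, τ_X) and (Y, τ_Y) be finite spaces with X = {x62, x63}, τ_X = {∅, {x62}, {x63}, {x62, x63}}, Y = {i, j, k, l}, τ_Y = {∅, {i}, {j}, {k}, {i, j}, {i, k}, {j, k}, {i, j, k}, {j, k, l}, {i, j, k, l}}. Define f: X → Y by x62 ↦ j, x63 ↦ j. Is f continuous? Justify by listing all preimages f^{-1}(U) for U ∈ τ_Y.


f IS continuous.

Compute f^{-1}(U) for each U ∈ τ_Y:
  U = ∅: f^{-1}(U) = ∅ ∈ τ_X ✓.
  U = {i}: f^{-1}(U) = ∅ ∈ τ_X ✓.
  U = {j}: f^{-1}(U) = {x62, x63} ∈ τ_X ✓.
  U = {k}: f^{-1}(U) = ∅ ∈ τ_X ✓.
  U = {i, j}: f^{-1}(U) = {x62, x63} ∈ τ_X ✓.
  U = {i, k}: f^{-1}(U) = ∅ ∈ τ_X ✓.
  U = {j, k}: f^{-1}(U) = {x62, x63} ∈ τ_X ✓.
  U = {i, j, k}: f^{-1}(U) = {x62, x63} ∈ τ_X ✓.
  U = {j, k, l}: f^{-1}(U) = {x62, x63} ∈ τ_X ✓.
  U = {i, j, k, l}: f^{-1}(U) = {x62, x63} ∈ τ_X ✓.
Every preimage lies in τ_X, so f IS continuous.


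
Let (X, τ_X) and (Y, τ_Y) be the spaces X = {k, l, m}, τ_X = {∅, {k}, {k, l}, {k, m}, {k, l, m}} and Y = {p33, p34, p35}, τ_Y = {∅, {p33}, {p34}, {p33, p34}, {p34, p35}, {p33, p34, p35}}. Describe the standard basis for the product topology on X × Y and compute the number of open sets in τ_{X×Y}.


Basis B = {∅ × ∅, {k} × {p33}, {k} × {p34}, {k} × {p33, p34}, {k, l} × {p33}, {k, m} × {p33}, {k} × {p34, p35}, {k, l} × {p34}, {k, m} × {p34}, {k} × {p33, p34, p35}, {k, l, m} × {p33}, {k, l, m} × {p34}, {k, l} × {p33, p34}, {k, m} × {p33, p34}, {k, l} × {p34, p35}, {k, m} × {p34, p35}, {k, l} × {p33, p34, p35}, {k, m} × {p33, p34, p35}, {k, l, m} × {p33, p34}, {k, l, m} × {p34, p35}, {k, l, m} × {p33, p34, p35}}; |τ_{X×Y}| = 70.

Enumerate products U × V with U ∈ τ_X, V ∈ τ_Y (deduplicated):
  ∅ × ∅ = {} (∅)
  {k} × {p33} = {(k,p33)}
  {k} × {p34} = {(k,p34)}
  {k} × {p33, p34} = {(k,p33), (k,p34)}
  {k, l} × {p33} = {(k,p33), (l,p33)}
  {k, m} × {p33} = {(k,p33), (m,p33)}
  {k} × {p34, p35} = {(k,p34), (k,p35)}
  {k, l} × {p34} = {(k,p34), (l,p34)}
  {k, m} × {p34} = {(k,p34), (m,p34)}
  {k} × {p33, p34, p35} = {(k,p33), (k,p34), (k,p35)}
  {k, l, m} × {p33} = {(k,p33), (l,p33), (m,p33)}
  {k, l, m} × {p34} = {(k,p34), (l,p34), (m,p34)}
  {k, l} × {p33, p34} = {(k,p33), (k,p34), (l,p33), (l,p34)}
  {k, m} × {p33, p34} = {(k,p33), (k,p34), (m,p33), (m,p34)}
  {k, l} × {p34, p35} = {(k,p34), (k,p35), (l,p34), (l,p35)}
  {k, m} × {p34, p35} = {(k,p34), (k,p35), (m,p34), (m,p35)}
  {k, l} × {p33, p34, p35} = {(k,p33), (k,p34), (k,p35), (l,p33), (l,p34), (l,p35)}
  {k, m} × {p33, p34, p35} = {(k,p33), (k,p34), (k,p35), (m,p33), (m,p34), (m,p35)}
  {k, l, m} × {p33, p34} = {(k,p33), (k,p34), (l,p33), (l,p34), (m,p33), (m,p34)}
  {k, l, m} × {p34, p35} = {(k,p34), (k,p35), (l,p34), (l,p35), (m,p34), (m,p35)}
  {k, l, m} × {p33, p34, p35} = {(k,p33), (k,p34), (k,p35), (l,p33), (l,p34), (l,p35), (m,p33), (m,p34), (m,p35)}
These 21 distinct sets form the basis B.
Close under arbitrary unions to get τ_{X×Y}; counting gives |τ_{X×Y}| = 70.


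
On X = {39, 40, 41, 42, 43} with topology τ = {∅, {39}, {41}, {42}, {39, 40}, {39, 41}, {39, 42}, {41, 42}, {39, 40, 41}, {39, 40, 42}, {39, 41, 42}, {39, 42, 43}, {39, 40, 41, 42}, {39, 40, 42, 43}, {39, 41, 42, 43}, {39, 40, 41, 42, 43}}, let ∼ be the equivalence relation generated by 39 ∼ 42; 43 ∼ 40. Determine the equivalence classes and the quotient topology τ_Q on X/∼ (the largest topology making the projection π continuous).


X/∼ = {[39=42], [40=43], [41]}; |τ_Q| = 6.

Equivalence classes: [39=42], [40=43], [41].
Quotient map π: X → X/∼ sends 39 ↦ [39=42], 40 ↦ [40=43], 41 ↦ [41], 42 ↦ [39=42], 43 ↦ [40=43].
For each subset V ⊆ X/∼, compute π^{-1}(V) ⊆ X and check whether π^{-1}(V) ∈ τ. V is open in τ_Q iff π^{-1}(V) ∈ τ.
  V = {}: π^{-1}(V) = ∅ ∈ τ ✓.
  V = {[39=42]}: π^{-1}(V) = {39, 42} ∈ τ ✓.
  V = {[40=43]}: π^{-1}(V) = {40, 43} ∉ τ ✗.
  V = {[39=42], [40=43]}: π^{-1}(V) = {39, 40, 42, 43} ∈ τ ✓.
  V = {[41]}: π^{-1}(V) = {41} ∈ τ ✓.
  V = {[39=42], [41]}: π^{-1}(V) = {39, 41, 42} ∈ τ ✓.
  V = {[40=43], [41]}: π^{-1}(V) = {40, 41, 43} ∉ τ ✗.
  V = {[39=42], [40=43], [41]}: π^{-1}(V) = {39, 40, 41, 42, 43} ∈ τ ✓.
Open sets in the quotient: τ_Q = {{}, {[39=42]}, {[39=42], [40=43]}, {[41]}, {[39=42], [41]}, {[39=42], [40=43], [41]}} (6 elements).


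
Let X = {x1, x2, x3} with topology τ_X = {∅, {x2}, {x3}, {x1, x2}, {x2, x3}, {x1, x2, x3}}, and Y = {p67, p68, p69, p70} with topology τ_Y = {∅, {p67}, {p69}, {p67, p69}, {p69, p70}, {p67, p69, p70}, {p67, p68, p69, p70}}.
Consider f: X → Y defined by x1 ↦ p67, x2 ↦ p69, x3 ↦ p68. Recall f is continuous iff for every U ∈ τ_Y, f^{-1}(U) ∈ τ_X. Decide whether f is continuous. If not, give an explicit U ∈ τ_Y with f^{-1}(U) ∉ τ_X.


f is NOT continuous.

Compute f^{-1}(U) for each U ∈ τ_Y:
  U = ∅: f^{-1}(U) = ∅ ∈ τ_X ✓.
  U = {p67}: f^{-1}(U) = {x1} ∉ τ_X ✗.
  U = {p69}: f^{-1}(U) = {x2} ∈ τ_X ✓.
  U = {p67, p69}: f^{-1}(U) = {x1, x2} ∈ τ_X ✓.
  U = {p69, p70}: f^{-1}(U) = {x2} ∈ τ_X ✓.
  U = {p67, p69, p70}: f^{-1}(U) = {x1, x2} ∈ τ_X ✓.
  U = {p67, p68, p69, p70}: f^{-1}(U) = {x1, x2, x3} ∈ τ_X ✓.
Found U = {p67} with f^{-1}(U) = {x1} not in τ_X. Therefore f is NOT continuous.
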